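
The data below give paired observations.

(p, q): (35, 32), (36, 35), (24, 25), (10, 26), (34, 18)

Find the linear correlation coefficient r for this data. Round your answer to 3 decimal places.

0.244

n = 5, Σp = 139, Σq = 136, Σp² = 4353, Σq² = 3874, Σpq = 3852
nΣpq − ΣpΣq = 19260 − 18904 = 356
nΣp² − (Σp)² = 21765 − 19321 = 2444; nΣq² − (Σq)² = 19370 − 18496 = 874
r = 356 / √(2444 × 874) = 356 / 1461.5252 ≈ 0.244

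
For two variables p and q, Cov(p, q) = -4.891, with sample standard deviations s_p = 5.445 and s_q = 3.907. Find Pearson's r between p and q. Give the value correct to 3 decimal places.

-0.230

r = Cov(p,q) / (s_p · s_q) = -4.891 / (5.445 × 3.907)
  = -4.891 / 21.2736 ≈ -0.230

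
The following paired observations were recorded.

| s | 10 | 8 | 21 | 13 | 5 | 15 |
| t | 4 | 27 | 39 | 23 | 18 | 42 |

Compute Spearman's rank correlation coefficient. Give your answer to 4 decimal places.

Rank s: 3, 2, 6, 4, 1, 5
Rank t: 1, 4, 5, 3, 2, 6
d = rank(s) − rank(t): 2, -2, 1, 1, -1, -1; Σd² = 12
ρ = 1 − 6Σd² / [n(n²−1)] = 1 − 6×12 / (6×35) = 1 − 72/210 ≈ 0.6571

0.6571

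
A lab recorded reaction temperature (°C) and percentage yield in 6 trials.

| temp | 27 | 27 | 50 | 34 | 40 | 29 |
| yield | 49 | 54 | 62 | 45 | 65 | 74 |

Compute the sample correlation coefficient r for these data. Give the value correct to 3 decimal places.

n = 6, Σx = 207, Σy = 349, Σx² = 7555, Σy² = 20887, Σxy = 12157
nΣxy − ΣxΣy = 72942 − 72243 = 699
nΣx² − (Σx)² = 45330 − 42849 = 2481; nΣy² − (Σy)² = 125322 − 121801 = 3521
r = 699 / √(2481 × 3521) = 699 / 2955.6050 ≈ 0.236

0.236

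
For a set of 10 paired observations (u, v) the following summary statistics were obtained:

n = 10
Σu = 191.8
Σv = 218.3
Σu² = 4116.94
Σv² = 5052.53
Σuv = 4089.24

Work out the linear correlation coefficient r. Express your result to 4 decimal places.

-0.2756

r = (nΣuv − ΣuΣv) / √[(nΣu² − (Σu)²)(nΣv² − (Σv)²)]
Numerator: 10×4089.24 − 191.8×218.3 = -977.54
Denominator: √[(41169.4 − 36787.24)(50525.3 − 47654.89)] = √[4382.16 × 2870.41] = 3546.6316
r = -977.54 / 3546.6316 ≈ -0.2756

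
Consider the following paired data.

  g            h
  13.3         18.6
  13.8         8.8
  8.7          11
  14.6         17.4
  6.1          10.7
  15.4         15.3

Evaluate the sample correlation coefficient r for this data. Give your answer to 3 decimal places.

n = 6, Σg = 71.9, Σh = 81.8, Σg² = 930.55, Σh² = 1195.74, Σgh = 1019.45
nΣgh − ΣgΣh = 6116.7 − 5881.42 = 235.28
nΣg² − (Σg)² = 5583.3 − 5169.61 = 413.69; nΣh² − (Σh)² = 7174.44 − 6691.24 = 483.2
r = 235.28 / √(413.69 × 483.2) = 235.28 / 447.0962 ≈ 0.526

0.526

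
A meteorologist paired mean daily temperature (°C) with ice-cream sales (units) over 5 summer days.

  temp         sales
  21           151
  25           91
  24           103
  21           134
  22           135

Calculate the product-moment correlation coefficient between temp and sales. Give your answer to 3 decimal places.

n = 5, Σx = 113, Σy = 614, Σx² = 2567, Σy² = 77872, Σxy = 13702
nΣxy − ΣxΣy = 68510 − 69382 = -872
nΣx² − (Σx)² = 12835 − 12769 = 66; nΣy² − (Σy)² = 389360 − 376996 = 12364
r = -872 / √(66 × 12364) = -872 / 903.3405 ≈ -0.965

-0.965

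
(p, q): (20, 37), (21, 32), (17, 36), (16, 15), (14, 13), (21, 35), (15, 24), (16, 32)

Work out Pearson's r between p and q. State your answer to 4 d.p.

n = 8, Σp = 140, Σq = 224, Σp² = 2504, Σq² = 6908, Σpq = 4053
nΣpq − ΣpΣq = 32424 − 31360 = 1064
nΣp² − (Σp)² = 20032 − 19600 = 432; nΣq² − (Σq)² = 55264 − 50176 = 5088
r = 1064 / √(432 × 5088) = 1064 / 1482.5707 ≈ 0.7177

0.7177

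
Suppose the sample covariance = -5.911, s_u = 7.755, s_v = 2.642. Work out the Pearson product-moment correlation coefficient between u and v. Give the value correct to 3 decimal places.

r = Cov(u,v) / (s_u · s_v) = -5.911 / (7.755 × 2.642)
  = -5.911 / 20.4887 ≈ -0.289

-0.289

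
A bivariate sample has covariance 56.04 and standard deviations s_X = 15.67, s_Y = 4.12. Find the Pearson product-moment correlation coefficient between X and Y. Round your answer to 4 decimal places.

r = Cov(X,Y) / (s_X · s_Y) = 56.04 / (15.67 × 4.12)
  = 56.04 / 64.5604 ≈ 0.8680

0.8680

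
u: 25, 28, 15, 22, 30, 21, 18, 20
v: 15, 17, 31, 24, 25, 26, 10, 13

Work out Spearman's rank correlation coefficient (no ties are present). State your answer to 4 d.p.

0.0238

Rank u: 6, 7, 1, 5, 8, 4, 2, 3
Rank v: 3, 4, 8, 5, 6, 7, 1, 2
d = rank(u) − rank(v): 3, 3, -7, 0, 2, -3, 1, 1; Σd² = 82
ρ = 1 − 6Σd² / [n(n²−1)] = 1 − 6×82 / (8×63) = 1 − 492/504 ≈ 0.0238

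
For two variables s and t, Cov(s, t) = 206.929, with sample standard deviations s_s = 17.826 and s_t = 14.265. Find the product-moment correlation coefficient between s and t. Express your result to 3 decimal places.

r = Cov(s,t) / (s_s · s_t) = 206.929 / (17.826 × 14.265)
  = 206.929 / 254.2879 ≈ 0.814

0.814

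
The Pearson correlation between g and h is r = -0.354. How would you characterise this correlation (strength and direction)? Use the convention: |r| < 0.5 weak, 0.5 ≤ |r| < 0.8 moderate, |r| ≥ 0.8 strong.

r = -0.354 < 0 so the relationship is negative.
|r| = 0.354, which falls in the weak range.

weak negative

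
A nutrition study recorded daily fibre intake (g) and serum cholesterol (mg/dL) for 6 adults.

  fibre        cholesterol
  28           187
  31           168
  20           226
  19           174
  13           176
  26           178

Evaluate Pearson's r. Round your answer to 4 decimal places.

-0.1934

n = 6, Σx = 137, Σy = 1109, Σx² = 3351, Σy² = 207205, Σxy = 25186
nΣxy − ΣxΣy = 151116 − 151933 = -817
nΣx² − (Σx)² = 20106 − 18769 = 1337; nΣy² − (Σy)² = 1243230 − 1229881 = 13349
r = -817 / √(1337 × 13349) = -817 / 4224.6435 ≈ -0.1934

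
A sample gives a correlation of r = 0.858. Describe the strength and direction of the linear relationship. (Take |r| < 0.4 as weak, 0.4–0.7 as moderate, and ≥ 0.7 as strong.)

r = 0.858 > 0 so the relationship is positive.
|r| = 0.858, which falls in the strong range.

strong positive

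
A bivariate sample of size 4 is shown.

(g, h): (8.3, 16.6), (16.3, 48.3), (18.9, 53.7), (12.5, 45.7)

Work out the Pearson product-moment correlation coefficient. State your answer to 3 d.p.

0.914

n = 4, Σg = 56, Σh = 164.3, Σg² = 848.04, Σh² = 7580.63, Σgh = 2511.25
nΣgh − ΣgΣh = 10045 − 9200.8 = 844.2
nΣg² − (Σg)² = 3392.16 − 3136 = 256.16; nΣh² − (Σh)² = 30322.52 − 26994.49 = 3328.03
r = 844.2 / √(256.16 × 3328.03) = 844.2 / 923.3137 ≈ 0.914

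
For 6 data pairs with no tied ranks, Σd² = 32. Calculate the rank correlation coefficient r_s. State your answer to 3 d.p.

0.086

ρ = 1 − 6Σd² / [n(n²−1)] = 1 − 6×32 / (6×35)
  = 1 − 192/210 = 1 − 0.9143 ≈ 0.086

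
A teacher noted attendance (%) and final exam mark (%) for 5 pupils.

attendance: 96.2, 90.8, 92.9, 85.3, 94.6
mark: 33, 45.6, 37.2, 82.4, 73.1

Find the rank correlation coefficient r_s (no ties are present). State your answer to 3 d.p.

-0.700

Rank attendance: 5, 2, 3, 1, 4
Rank mark: 1, 3, 2, 5, 4
d = rank(attendance) − rank(mark): 4, -1, 1, -4, 0; Σd² = 34
ρ = 1 − 6Σd² / [n(n²−1)] = 1 − 6×34 / (5×24) = 1 − 204/120 ≈ -0.700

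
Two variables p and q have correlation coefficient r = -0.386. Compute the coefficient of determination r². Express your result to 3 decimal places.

0.149

r² = (-0.386)² = 0.149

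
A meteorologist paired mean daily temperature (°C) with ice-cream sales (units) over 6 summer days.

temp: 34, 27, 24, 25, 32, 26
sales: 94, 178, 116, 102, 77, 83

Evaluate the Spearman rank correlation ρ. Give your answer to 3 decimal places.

Rank temp: 6, 4, 1, 2, 5, 3
Rank sales: 3, 6, 5, 4, 1, 2
d = rank(temp) − rank(sales): 3, -2, -4, -2, 4, 1; Σd² = 50
ρ = 1 − 6Σd² / [n(n²−1)] = 1 − 6×50 / (6×35) = 1 − 300/210 ≈ -0.429

-0.429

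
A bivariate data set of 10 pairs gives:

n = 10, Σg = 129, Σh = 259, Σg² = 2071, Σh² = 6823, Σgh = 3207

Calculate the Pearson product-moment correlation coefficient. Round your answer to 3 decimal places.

r = (nΣgh − ΣgΣh) / √[(nΣg² − (Σg)²)(nΣh² − (Σh)²)]
Numerator: 10×3207 − 129×259 = -1341
Denominator: √[(20710 − 16641)(68230 − 67081)] = √[4069 × 1149] = 2162.2398
r = -1341 / 2162.2398 ≈ -0.620

-0.620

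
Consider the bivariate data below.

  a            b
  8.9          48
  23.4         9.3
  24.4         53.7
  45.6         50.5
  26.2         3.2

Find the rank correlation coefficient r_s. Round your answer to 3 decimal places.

Rank a: 1, 2, 3, 5, 4
Rank b: 3, 2, 5, 4, 1
d = rank(a) − rank(b): -2, 0, -2, 1, 3; Σd² = 18
ρ = 1 − 6Σd² / [n(n²−1)] = 1 − 6×18 / (5×24) = 1 − 108/120 ≈ 0.100

0.100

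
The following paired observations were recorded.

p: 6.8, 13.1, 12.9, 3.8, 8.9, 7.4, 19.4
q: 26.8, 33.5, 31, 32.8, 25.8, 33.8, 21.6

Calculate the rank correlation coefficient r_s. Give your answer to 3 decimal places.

-0.321

Rank p: 2, 6, 5, 1, 4, 3, 7
Rank q: 3, 6, 4, 5, 2, 7, 1
d = rank(p) − rank(q): -1, 0, 1, -4, 2, -4, 6; Σd² = 74
ρ = 1 − 6Σd² / [n(n²−1)] = 1 − 6×74 / (7×48) = 1 − 444/336 ≈ -0.321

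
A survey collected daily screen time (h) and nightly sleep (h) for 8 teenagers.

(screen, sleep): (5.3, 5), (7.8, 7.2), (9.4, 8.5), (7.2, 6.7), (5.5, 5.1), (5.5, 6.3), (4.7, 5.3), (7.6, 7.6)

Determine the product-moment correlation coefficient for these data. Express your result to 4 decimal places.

n = 8, Σx = 53, Σy = 51.7, Σx² = 369.48, Σy² = 345.53, Σxy = 356.17
nΣxy − ΣxΣy = 2849.36 − 2740.1 = 109.26
nΣx² − (Σx)² = 2955.84 − 2809 = 146.84; nΣy² − (Σy)² = 2764.24 − 2672.89 = 91.35
r = 109.26 / √(146.84 × 91.35) = 109.26 / 115.8181 ≈ 0.9434

0.9434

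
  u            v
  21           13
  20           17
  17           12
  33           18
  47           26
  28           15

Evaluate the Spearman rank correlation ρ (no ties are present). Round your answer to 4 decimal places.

0.8286

Rank u: 3, 2, 1, 5, 6, 4
Rank v: 2, 4, 1, 5, 6, 3
d = rank(u) − rank(v): 1, -2, 0, 0, 0, 1; Σd² = 6
ρ = 1 − 6Σd² / [n(n²−1)] = 1 − 6×6 / (6×35) = 1 − 36/210 ≈ 0.8286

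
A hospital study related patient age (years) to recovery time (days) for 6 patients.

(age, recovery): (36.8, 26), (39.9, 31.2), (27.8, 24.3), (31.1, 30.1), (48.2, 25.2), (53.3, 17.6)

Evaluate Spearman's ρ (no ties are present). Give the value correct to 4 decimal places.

Rank age: 3, 4, 1, 2, 5, 6
Rank recovery: 4, 6, 2, 5, 3, 1
d = rank(age) − rank(recovery): -1, -2, -1, -3, 2, 5; Σd² = 44
ρ = 1 − 6Σd² / [n(n²−1)] = 1 − 6×44 / (6×35) = 1 − 264/210 ≈ -0.2571

-0.2571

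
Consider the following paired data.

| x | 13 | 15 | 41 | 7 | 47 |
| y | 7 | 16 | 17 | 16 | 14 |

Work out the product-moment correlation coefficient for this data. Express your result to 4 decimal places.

0.2587

n = 5, Σx = 123, Σy = 70, Σx² = 4333, Σy² = 1046, Σxy = 1798
nΣxy − ΣxΣy = 8990 − 8610 = 380
nΣx² − (Σx)² = 21665 − 15129 = 6536; nΣy² − (Σy)² = 5230 − 4900 = 330
r = 380 / √(6536 × 330) = 380 / 1468.6320 ≈ 0.2587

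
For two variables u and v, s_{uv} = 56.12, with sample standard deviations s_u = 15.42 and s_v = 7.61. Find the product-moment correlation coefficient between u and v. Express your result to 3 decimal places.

0.478

r = Cov(u,v) / (s_u · s_v) = 56.12 / (15.42 × 7.61)
  = 56.12 / 117.3462 ≈ 0.478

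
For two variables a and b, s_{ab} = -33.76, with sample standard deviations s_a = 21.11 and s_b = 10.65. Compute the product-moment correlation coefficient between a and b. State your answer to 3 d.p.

r = Cov(a,b) / (s_a · s_b) = -33.76 / (21.11 × 10.65)
  = -33.76 / 224.8215 ≈ -0.150

-0.150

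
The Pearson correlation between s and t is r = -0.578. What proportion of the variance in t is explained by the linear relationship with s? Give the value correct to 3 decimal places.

0.334

r² = (-0.578)² = 0.334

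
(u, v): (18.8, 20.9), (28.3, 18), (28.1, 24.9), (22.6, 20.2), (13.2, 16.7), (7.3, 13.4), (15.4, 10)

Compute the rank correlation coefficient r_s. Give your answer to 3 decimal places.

0.643

Rank u: 4, 7, 6, 5, 2, 1, 3
Rank v: 6, 4, 7, 5, 3, 2, 1
d = rank(u) − rank(v): -2, 3, -1, 0, -1, -1, 2; Σd² = 20
ρ = 1 − 6Σd² / [n(n²−1)] = 1 − 6×20 / (7×48) = 1 − 120/336 ≈ 0.643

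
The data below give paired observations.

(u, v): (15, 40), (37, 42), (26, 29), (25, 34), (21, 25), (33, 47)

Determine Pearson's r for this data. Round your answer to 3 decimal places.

n = 6, Σu = 157, Σv = 217, Σu² = 4425, Σv² = 8195, Σuv = 5834
nΣuv − ΣuΣv = 35004 − 34069 = 935
nΣu² − (Σu)² = 26550 − 24649 = 1901; nΣv² − (Σv)² = 49170 − 47089 = 2081
r = 935 / √(1901 × 2081) = 935 / 1988.9648 ≈ 0.470

0.470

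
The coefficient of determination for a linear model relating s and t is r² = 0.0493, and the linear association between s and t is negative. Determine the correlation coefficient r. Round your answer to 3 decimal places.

-0.222

|r| = √0.0493 = 0.222
The association is negative, so r = −0.222.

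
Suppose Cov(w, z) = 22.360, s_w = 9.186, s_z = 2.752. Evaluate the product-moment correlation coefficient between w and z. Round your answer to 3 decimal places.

r = Cov(w,z) / (s_w · s_z) = 22.360 / (9.186 × 2.752)
  = 22.360 / 25.2799 ≈ 0.884

0.884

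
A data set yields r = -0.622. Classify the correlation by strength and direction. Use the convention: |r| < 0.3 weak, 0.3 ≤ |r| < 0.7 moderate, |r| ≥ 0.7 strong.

r = -0.622 < 0 so the relationship is negative.
|r| = 0.622, which falls in the moderate range.

moderate negative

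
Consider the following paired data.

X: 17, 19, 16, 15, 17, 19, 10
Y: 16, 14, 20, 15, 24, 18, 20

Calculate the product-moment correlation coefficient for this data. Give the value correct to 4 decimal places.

n = 7, ΣX = 113, ΣY = 127, ΣX² = 1881, ΣY² = 2377, ΣXY = 2033
nΣXY − ΣXΣY = 14231 − 14351 = -120
nΣX² − (ΣX)² = 13167 − 12769 = 398; nΣY² − (ΣY)² = 16639 − 16129 = 510
r = -120 / √(398 × 510) = -120 / 450.5330 ≈ -0.2664

-0.2664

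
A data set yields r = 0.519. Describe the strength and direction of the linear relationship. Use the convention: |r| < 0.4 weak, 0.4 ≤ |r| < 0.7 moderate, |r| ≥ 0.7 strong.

r = 0.519 > 0 so the relationship is positive.
|r| = 0.519, which falls in the moderate range.

moderate positive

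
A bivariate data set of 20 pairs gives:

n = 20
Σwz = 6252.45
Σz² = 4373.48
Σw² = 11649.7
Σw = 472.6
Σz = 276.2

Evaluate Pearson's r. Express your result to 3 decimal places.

-0.528

r = (nΣwz − ΣwΣz) / √[(nΣw² − (Σw)²)(nΣz² − (Σz)²)]
Numerator: 20×6252.45 − 472.6×276.2 = -5483.12
Denominator: √[(232994 − 223350.76)(87469.6 − 76286.44)] = √[9643.24 × 11183.16] = 10384.6953
r = -5483.12 / 10384.6953 ≈ -0.528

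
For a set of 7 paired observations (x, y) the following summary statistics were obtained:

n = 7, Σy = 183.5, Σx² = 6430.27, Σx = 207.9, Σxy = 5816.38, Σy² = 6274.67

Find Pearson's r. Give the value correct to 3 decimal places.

r = (nΣxy − ΣxΣy) / √[(nΣx² − (Σx)²)(nΣy² − (Σy)²)]
Numerator: 7×5816.38 − 207.9×183.5 = 2565.01
Denominator: √[(45011.89 − 43222.41)(43922.69 − 33672.25)] = √[1789.48 × 10250.44] = 4282.8679
r = 2565.01 / 4282.8679 ≈ 0.599

0.599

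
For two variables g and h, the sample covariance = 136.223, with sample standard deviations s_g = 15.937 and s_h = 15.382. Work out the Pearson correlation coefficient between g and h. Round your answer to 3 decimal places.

0.556

r = Cov(g,h) / (s_g · s_h) = 136.223 / (15.937 × 15.382)
  = 136.223 / 245.1429 ≈ 0.556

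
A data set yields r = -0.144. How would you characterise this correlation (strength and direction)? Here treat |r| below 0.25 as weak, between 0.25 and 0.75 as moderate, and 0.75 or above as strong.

r = -0.144 < 0 so the relationship is negative.
|r| = 0.144, which falls in the weak range.

weak negative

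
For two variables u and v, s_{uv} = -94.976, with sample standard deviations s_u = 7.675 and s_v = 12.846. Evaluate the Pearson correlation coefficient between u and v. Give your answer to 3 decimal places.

-0.963

r = Cov(u,v) / (s_u · s_v) = -94.976 / (7.675 × 12.846)
  = -94.976 / 98.5931 ≈ -0.963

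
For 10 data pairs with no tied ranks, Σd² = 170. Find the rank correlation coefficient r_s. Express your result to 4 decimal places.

ρ = 1 − 6Σd² / [n(n²−1)] = 1 − 6×170 / (10×99)
  = 1 − 1020/990 = 1 − 1.03030 ≈ -0.0303

-0.0303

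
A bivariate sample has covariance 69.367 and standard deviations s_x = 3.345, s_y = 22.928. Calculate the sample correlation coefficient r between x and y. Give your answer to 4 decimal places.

0.9045

r = Cov(x,y) / (s_x · s_y) = 69.367 / (3.345 × 22.928)
  = 69.367 / 76.6942 ≈ 0.9045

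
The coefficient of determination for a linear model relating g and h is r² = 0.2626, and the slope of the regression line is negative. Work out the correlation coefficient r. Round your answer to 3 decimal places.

|r| = √0.2626 = 0.512
The association is negative, so r = −0.512.

-0.512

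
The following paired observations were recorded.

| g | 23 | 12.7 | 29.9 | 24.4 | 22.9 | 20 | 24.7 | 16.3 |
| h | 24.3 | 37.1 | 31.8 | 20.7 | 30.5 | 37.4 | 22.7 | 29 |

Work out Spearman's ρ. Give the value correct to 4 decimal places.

-0.4762

Rank g: 5, 1, 8, 6, 4, 3, 7, 2
Rank h: 3, 7, 6, 1, 5, 8, 2, 4
d = rank(g) − rank(h): 2, -6, 2, 5, -1, -5, 5, -2; Σd² = 124
ρ = 1 − 6Σd² / [n(n²−1)] = 1 − 6×124 / (8×63) = 1 − 744/504 ≈ -0.4762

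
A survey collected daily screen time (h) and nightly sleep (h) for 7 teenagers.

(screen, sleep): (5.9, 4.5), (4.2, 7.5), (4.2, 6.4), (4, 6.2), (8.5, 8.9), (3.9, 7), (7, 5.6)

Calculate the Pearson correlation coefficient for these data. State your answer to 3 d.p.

n = 7, Σx = 37.7, Σy = 46.1, Σx² = 222.55, Σy² = 315.47, Σxy = 251.88
nΣxy − ΣxΣy = 1763.16 − 1737.97 = 25.19
nΣx² − (Σx)² = 1557.85 − 1421.29 = 136.56; nΣy² − (Σy)² = 2208.29 − 2125.21 = 83.08
r = 25.19 / √(136.56 × 83.08) = 25.19 / 106.5148 ≈ 0.236

0.236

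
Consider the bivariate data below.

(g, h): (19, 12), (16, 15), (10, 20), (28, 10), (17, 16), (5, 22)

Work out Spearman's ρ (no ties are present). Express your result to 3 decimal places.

-0.943

Rank g: 5, 3, 2, 6, 4, 1
Rank h: 2, 3, 5, 1, 4, 6
d = rank(g) − rank(h): 3, 0, -3, 5, 0, -5; Σd² = 68
ρ = 1 − 6Σd² / [n(n²−1)] = 1 − 6×68 / (6×35) = 1 − 408/210 ≈ -0.943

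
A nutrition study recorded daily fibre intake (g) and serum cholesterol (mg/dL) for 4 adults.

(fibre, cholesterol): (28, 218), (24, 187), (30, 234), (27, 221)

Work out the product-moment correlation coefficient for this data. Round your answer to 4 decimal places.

n = 4, Σx = 109, Σy = 860, Σx² = 2989, Σy² = 186090, Σxy = 23579
nΣxy − ΣxΣy = 94316 − 93740 = 576
nΣx² − (Σx)² = 11956 − 11881 = 75; nΣy² − (Σy)² = 744360 − 739600 = 4760
r = 576 / √(75 × 4760) = 576 / 597.4948 ≈ 0.9640

0.9640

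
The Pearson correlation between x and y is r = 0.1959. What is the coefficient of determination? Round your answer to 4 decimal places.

0.0384

r² = (0.1959)² = 0.0384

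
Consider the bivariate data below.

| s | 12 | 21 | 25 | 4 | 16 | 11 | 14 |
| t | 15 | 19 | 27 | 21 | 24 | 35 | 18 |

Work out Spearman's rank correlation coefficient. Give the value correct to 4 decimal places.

0.0714

Rank s: 3, 6, 7, 1, 5, 2, 4
Rank t: 1, 3, 6, 4, 5, 7, 2
d = rank(s) − rank(t): 2, 3, 1, -3, 0, -5, 2; Σd² = 52
ρ = 1 − 6Σd² / [n(n²−1)] = 1 − 6×52 / (7×48) = 1 − 312/336 ≈ 0.0714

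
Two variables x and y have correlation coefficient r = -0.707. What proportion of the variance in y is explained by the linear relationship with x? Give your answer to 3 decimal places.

0.500

r² = (-0.707)² = 0.500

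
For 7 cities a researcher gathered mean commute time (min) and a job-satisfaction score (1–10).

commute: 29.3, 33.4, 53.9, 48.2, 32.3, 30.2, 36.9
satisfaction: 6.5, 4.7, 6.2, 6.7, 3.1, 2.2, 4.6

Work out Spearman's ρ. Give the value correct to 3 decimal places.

Rank commute: 1, 4, 7, 6, 3, 2, 5
Rank satisfaction: 6, 4, 5, 7, 2, 1, 3
d = rank(commute) − rank(satisfaction): -5, 0, 2, -1, 1, 1, 2; Σd² = 36
ρ = 1 − 6Σd² / [n(n²−1)] = 1 − 6×36 / (7×48) = 1 − 216/336 ≈ 0.357

0.357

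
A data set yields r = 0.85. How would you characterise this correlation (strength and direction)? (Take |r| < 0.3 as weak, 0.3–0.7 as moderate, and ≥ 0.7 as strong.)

r = 0.85 > 0 so the relationship is positive.
|r| = 0.85, which falls in the strong range.

strong positive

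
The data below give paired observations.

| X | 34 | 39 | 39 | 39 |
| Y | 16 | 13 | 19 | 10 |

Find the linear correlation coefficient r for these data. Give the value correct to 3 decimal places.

n = 4, ΣX = 151, ΣY = 58, ΣX² = 5719, ΣY² = 886, ΣXY = 2182
nΣXY − ΣXΣY = 8728 − 8758 = -30
nΣX² − (ΣX)² = 22876 − 22801 = 75; nΣY² − (ΣY)² = 3544 − 3364 = 180
r = -30 / √(75 × 180) = -30 / 116.1895 ≈ -0.258

-0.258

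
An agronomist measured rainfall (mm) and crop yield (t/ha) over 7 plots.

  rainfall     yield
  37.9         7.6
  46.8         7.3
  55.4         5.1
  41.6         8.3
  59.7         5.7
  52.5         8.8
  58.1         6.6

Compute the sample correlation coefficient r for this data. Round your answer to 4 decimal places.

n = 7, Σx = 352, Σy = 49.4, Σx² = 18122.32, Σy² = 359.44, Σxy = 2443.25
nΣxy − ΣxΣy = 17102.75 − 17388.8 = -286.05
nΣx² − (Σx)² = 126856.24 − 123904 = 2952.24; nΣy² − (Σy)² = 2516.08 − 2440.36 = 75.72
r = -286.05 / √(2952.24 × 75.72) = -286.05 / 472.8040 ≈ -0.6050

-0.6050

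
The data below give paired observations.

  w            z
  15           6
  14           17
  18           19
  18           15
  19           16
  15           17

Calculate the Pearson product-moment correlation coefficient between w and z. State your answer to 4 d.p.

n = 6, Σw = 99, Σz = 90, Σw² = 1655, Σz² = 1456, Σwz = 1499
nΣwz − ΣwΣz = 8994 − 8910 = 84
nΣw² − (Σw)² = 9930 − 9801 = 129; nΣz² − (Σz)² = 8736 − 8100 = 636
r = 84 / √(129 × 636) = 84 / 286.4332 ≈ 0.2933

0.2933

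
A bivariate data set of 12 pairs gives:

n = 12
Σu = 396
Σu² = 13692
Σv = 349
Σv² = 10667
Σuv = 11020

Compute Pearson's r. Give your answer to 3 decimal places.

r = (nΣuv − ΣuΣv) / √[(nΣu² − (Σu)²)(nΣv² − (Σv)²)]
Numerator: 12×11020 − 396×349 = -5964
Denominator: √[(164304 − 156816)(128004 − 121801)] = √[7488 × 6203] = 6815.2817
r = -5964 / 6815.2817 ≈ -0.875

-0.875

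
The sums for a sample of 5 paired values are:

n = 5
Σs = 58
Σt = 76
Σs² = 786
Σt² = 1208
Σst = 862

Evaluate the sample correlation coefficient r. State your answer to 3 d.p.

r = (nΣst − ΣsΣt) / √[(nΣs² − (Σs)²)(nΣt² − (Σt)²)]
Numerator: 5×862 − 58×76 = -98
Denominator: √[(3930 − 3364)(6040 − 5776)] = √[566 × 264] = 386.5540
r = -98 / 386.5540 ≈ -0.254

-0.254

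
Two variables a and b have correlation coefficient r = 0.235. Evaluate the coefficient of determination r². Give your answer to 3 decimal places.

r² = (0.235)² = 0.055

0.055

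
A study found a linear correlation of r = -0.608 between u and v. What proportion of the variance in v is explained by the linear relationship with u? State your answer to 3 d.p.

r² = (-0.608)² = 0.370

0.370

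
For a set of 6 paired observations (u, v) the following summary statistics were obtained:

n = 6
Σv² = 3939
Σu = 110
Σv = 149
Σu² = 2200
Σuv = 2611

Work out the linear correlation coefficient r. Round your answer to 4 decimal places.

-0.5767

r = (nΣuv − ΣuΣv) / √[(nΣu² − (Σu)²)(nΣv² − (Σv)²)]
Numerator: 6×2611 − 110×149 = -724
Denominator: √[(13200 − 12100)(23634 − 22201)] = √[1100 × 1433] = 1255.5079
r = -724 / 1255.5079 ≈ -0.5767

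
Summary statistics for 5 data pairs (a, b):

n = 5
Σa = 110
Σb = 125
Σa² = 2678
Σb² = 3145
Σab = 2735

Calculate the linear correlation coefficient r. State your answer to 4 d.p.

r = (nΣab − ΣaΣb) / √[(nΣa² − (Σa)²)(nΣb² − (Σb)²)]
Numerator: 5×2735 − 110×125 = -75
Denominator: √[(13390 − 12100)(15725 − 15625)] = √[1290 × 100] = 359.1657
r = -75 / 359.1657 ≈ -0.2088

-0.2088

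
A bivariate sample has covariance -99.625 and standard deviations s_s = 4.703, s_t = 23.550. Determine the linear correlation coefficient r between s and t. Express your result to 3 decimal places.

r = Cov(s,t) / (s_s · s_t) = -99.625 / (4.703 × 23.550)
  = -99.625 / 110.7557 ≈ -0.900

-0.900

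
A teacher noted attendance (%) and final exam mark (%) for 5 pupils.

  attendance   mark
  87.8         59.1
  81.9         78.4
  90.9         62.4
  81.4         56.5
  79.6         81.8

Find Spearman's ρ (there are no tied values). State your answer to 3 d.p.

Rank attendance: 4, 3, 5, 2, 1
Rank mark: 2, 4, 3, 1, 5
d = rank(attendance) − rank(mark): 2, -1, 2, 1, -4; Σd² = 26
ρ = 1 − 6Σd² / [n(n²−1)] = 1 − 6×26 / (5×24) = 1 − 156/120 ≈ -0.300

-0.300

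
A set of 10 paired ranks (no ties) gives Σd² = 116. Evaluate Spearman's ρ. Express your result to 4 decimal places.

0.2970

ρ = 1 − 6Σd² / [n(n²−1)] = 1 − 6×116 / (10×99)
  = 1 − 696/990 = 1 − 0.70303 ≈ 0.2970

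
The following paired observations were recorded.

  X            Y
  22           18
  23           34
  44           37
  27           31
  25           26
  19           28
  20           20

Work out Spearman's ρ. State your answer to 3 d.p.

0.607

Rank X: 3, 4, 7, 6, 5, 1, 2
Rank Y: 1, 6, 7, 5, 3, 4, 2
d = rank(X) − rank(Y): 2, -2, 0, 1, 2, -3, 0; Σd² = 22
ρ = 1 − 6Σd² / [n(n²−1)] = 1 − 6×22 / (7×48) = 1 − 132/336 ≈ 0.607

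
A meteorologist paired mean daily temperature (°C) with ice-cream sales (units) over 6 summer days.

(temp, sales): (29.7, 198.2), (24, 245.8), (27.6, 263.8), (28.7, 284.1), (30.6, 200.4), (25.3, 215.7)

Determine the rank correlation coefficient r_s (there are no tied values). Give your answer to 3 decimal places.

Rank temp: 5, 1, 3, 4, 6, 2
Rank sales: 1, 4, 5, 6, 2, 3
d = rank(temp) − rank(sales): 4, -3, -2, -2, 4, -1; Σd² = 50
ρ = 1 − 6Σd² / [n(n²−1)] = 1 − 6×50 / (6×35) = 1 − 300/210 ≈ -0.429

-0.429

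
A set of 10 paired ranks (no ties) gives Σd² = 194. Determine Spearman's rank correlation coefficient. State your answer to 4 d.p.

-0.1758

ρ = 1 − 6Σd² / [n(n²−1)] = 1 − 6×194 / (10×99)
  = 1 − 1164/990 = 1 − 1.17576 ≈ -0.1758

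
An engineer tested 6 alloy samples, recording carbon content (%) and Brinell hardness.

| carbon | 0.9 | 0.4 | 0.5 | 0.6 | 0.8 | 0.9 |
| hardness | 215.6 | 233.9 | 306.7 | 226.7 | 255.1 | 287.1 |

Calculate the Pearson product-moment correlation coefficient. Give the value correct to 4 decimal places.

-0.0704

n = 6, Σx = 4.1, Σy = 1525.1, Σx² = 3.03, Σy² = 394152.77, Σxy = 1039.44
nΣxy − ΣxΣy = 6236.64 − 6252.91 = -16.27
nΣx² − (Σx)² = 18.18 − 16.81 = 1.37; nΣy² − (Σy)² = 2364916.62 − 2325930.01 = 38986.61
r = -16.27 / √(1.37 × 38986.61) = -16.27 / 231.1096 ≈ -0.0704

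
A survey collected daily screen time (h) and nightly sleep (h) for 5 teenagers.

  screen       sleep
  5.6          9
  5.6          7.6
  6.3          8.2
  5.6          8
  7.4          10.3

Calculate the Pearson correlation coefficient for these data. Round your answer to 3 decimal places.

n = 5, Σx = 30.5, Σy = 43.1, Σx² = 188.53, Σy² = 376.09, Σxy = 265.64
nΣxy − ΣxΣy = 1328.2 − 1314.55 = 13.65
nΣx² − (Σx)² = 942.65 − 930.25 = 12.4; nΣy² − (Σy)² = 1880.45 − 1857.61 = 22.84
r = 13.65 / √(12.4 × 22.84) = 13.65 / 16.8290 ≈ 0.811

0.811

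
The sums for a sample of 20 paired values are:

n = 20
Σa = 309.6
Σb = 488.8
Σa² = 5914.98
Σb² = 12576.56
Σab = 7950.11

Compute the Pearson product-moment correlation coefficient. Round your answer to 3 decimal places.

r = (nΣab − ΣaΣb) / √[(nΣa² − (Σa)²)(nΣb² − (Σb)²)]
Numerator: 20×7950.11 − 309.6×488.8 = 7669.72
Denominator: √[(118299.6 − 95852.16)(251531.2 − 238925.44)] = √[22447.44 × 12605.76] = 16821.6242
r = 7669.72 / 16821.6242 ≈ 0.456

0.456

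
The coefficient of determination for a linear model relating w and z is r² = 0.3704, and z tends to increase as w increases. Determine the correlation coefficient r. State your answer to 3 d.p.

|r| = √0.3704 = 0.609
The association is positive, so r = 0.609.

0.609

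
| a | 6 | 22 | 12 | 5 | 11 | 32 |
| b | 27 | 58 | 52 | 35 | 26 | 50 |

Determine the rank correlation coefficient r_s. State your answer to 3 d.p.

Rank a: 2, 5, 4, 1, 3, 6
Rank b: 2, 6, 5, 3, 1, 4
d = rank(a) − rank(b): 0, -1, -1, -2, 2, 2; Σd² = 14
ρ = 1 − 6Σd² / [n(n²−1)] = 1 − 6×14 / (6×35) = 1 − 84/210 ≈ 0.600

0.600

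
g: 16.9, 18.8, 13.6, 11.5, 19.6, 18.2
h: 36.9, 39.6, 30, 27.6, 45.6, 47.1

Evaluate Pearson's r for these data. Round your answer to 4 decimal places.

0.9213

n = 6, Σg = 98.6, Σh = 226.8, Σg² = 1671.66, Σh² = 8889.3, Σgh = 3844.47
nΣgh − ΣgΣh = 23066.82 − 22362.48 = 704.34
nΣg² − (Σg)² = 10029.96 − 9721.96 = 308; nΣh² − (Σh)² = 53335.8 − 51438.24 = 1897.56
r = 704.34 / √(308 × 1897.56) = 704.34 / 764.4923 ≈ 0.9213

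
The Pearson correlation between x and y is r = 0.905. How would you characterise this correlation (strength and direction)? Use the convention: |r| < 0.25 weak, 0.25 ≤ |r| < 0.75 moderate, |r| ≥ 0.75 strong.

strong positive

r = 0.905 > 0 so the relationship is positive.
|r| = 0.905, which falls in the strong range.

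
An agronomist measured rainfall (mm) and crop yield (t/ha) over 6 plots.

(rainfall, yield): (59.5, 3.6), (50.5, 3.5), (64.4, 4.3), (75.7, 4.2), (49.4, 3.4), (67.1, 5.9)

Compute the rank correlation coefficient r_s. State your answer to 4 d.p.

0.8286

Rank rainfall: 3, 2, 4, 6, 1, 5
Rank yield: 3, 2, 5, 4, 1, 6
d = rank(rainfall) − rank(yield): 0, 0, -1, 2, 0, -1; Σd² = 6
ρ = 1 − 6Σd² / [n(n²−1)] = 1 − 6×6 / (6×35) = 1 − 36/210 ≈ 0.8286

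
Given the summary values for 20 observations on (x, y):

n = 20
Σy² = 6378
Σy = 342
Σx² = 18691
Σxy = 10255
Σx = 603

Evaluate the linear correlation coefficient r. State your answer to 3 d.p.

-0.108

r = (nΣxy − ΣxΣy) / √[(nΣx² − (Σx)²)(nΣy² − (Σy)²)]
Numerator: 20×10255 − 603×342 = -1126
Denominator: √[(373820 − 363609)(127560 − 116964)] = √[10211 × 10596] = 10401.7189
r = -1126 / 10401.7189 ≈ -0.108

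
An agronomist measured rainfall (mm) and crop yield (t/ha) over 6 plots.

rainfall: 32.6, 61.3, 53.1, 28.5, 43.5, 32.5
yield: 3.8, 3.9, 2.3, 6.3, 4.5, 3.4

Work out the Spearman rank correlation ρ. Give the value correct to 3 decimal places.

-0.314

Rank rainfall: 3, 6, 5, 1, 4, 2
Rank yield: 3, 4, 1, 6, 5, 2
d = rank(rainfall) − rank(yield): 0, 2, 4, -5, -1, 0; Σd² = 46
ρ = 1 − 6Σd² / [n(n²−1)] = 1 − 6×46 / (6×35) = 1 − 276/210 ≈ -0.314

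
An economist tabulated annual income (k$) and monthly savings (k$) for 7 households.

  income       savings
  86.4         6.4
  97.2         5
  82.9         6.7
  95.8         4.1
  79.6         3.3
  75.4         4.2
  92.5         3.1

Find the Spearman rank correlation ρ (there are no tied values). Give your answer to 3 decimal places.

-0.036

Rank income: 4, 7, 3, 6, 2, 1, 5
Rank savings: 6, 5, 7, 3, 2, 4, 1
d = rank(income) − rank(savings): -2, 2, -4, 3, 0, -3, 4; Σd² = 58
ρ = 1 − 6Σd² / [n(n²−1)] = 1 − 6×58 / (7×48) = 1 − 348/336 ≈ -0.036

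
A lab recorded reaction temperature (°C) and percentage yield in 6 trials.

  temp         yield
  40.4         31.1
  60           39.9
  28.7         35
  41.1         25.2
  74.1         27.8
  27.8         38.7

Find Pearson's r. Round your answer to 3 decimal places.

n = 6, Σx = 272.1, Σy = 197.7, Σx² = 14008.71, Σy² = 6689.79, Σxy = 8826.5
nΣxy − ΣxΣy = 52959 − 53794.17 = -835.17
nΣx² − (Σx)² = 84052.26 − 74038.41 = 10013.85; nΣy² − (Σy)² = 40138.74 − 39085.29 = 1053.45
r = -835.17 / √(10013.85 × 1053.45) = -835.17 / 3247.9363 ≈ -0.257

-0.257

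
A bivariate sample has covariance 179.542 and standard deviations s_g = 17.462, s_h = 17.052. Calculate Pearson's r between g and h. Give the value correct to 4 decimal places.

0.6030

r = Cov(g,h) / (s_g · s_h) = 179.542 / (17.462 × 17.052)
  = 179.542 / 297.7620 ≈ 0.6030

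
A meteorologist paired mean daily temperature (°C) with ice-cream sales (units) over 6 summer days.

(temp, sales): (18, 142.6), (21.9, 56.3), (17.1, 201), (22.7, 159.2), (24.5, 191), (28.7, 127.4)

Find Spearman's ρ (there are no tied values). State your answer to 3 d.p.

Rank temp: 2, 3, 1, 4, 5, 6
Rank sales: 3, 1, 6, 4, 5, 2
d = rank(temp) − rank(sales): -1, 2, -5, 0, 0, 4; Σd² = 46
ρ = 1 − 6Σd² / [n(n²−1)] = 1 − 6×46 / (6×35) = 1 − 276/210 ≈ -0.314

-0.314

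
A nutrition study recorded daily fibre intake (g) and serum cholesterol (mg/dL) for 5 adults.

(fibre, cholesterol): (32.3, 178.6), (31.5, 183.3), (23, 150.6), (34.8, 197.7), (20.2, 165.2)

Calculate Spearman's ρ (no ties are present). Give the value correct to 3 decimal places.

Rank fibre: 4, 3, 2, 5, 1
Rank cholesterol: 3, 4, 1, 5, 2
d = rank(fibre) − rank(cholesterol): 1, -1, 1, 0, -1; Σd² = 4
ρ = 1 − 6Σd² / [n(n²−1)] = 1 − 6×4 / (5×24) = 1 − 24/120 ≈ 0.800

0.800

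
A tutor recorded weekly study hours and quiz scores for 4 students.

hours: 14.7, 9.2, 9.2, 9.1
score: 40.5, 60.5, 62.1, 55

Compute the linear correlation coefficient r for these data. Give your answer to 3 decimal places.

-0.946

n = 4, Σx = 42.2, Σy = 218.1, Σx² = 468.18, Σy² = 12181.91, Σxy = 2223.77
nΣxy − ΣxΣy = 8895.08 − 9203.82 = -308.74
nΣx² − (Σx)² = 1872.72 − 1780.84 = 91.88; nΣy² − (Σy)² = 48727.64 − 47567.61 = 1160.03
r = -308.74 / √(91.88 × 1160.03) = -308.74 / 326.4714 ≈ -0.946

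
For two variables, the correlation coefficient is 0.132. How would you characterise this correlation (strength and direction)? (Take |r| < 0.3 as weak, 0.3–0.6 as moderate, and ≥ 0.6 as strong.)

weak positive

r = 0.132 > 0 so the relationship is positive.
|r| = 0.132, which falls in the weak range.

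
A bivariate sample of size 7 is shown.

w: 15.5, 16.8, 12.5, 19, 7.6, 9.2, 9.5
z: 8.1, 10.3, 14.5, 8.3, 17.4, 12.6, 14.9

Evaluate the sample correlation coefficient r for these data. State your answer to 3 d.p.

-0.879

n = 7, Σw = 90.1, Σz = 86.1, Σw² = 1272.39, Σz² = 1134.37, Σwz = 1027.25
nΣwz − ΣwΣz = 7190.75 − 7757.61 = -566.86
nΣw² − (Σw)² = 8906.73 − 8118.01 = 788.72; nΣz² − (Σz)² = 7940.59 − 7413.21 = 527.38
r = -566.86 / √(788.72 × 527.38) = -566.86 / 644.9459 ≈ -0.879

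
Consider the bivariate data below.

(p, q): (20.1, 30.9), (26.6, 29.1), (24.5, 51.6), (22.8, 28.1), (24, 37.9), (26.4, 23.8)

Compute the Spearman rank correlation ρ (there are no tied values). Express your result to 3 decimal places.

Rank p: 1, 6, 4, 2, 3, 5
Rank q: 4, 3, 6, 2, 5, 1
d = rank(p) − rank(q): -3, 3, -2, 0, -2, 4; Σd² = 42
ρ = 1 − 6Σd² / [n(n²−1)] = 1 − 6×42 / (6×35) = 1 − 252/210 ≈ -0.200

-0.200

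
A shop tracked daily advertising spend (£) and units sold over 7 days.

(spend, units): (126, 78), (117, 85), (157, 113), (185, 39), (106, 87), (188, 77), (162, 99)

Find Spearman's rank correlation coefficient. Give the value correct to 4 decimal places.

-0.4286

Rank spend: 3, 2, 4, 6, 1, 7, 5
Rank units: 3, 4, 7, 1, 5, 2, 6
d = rank(spend) − rank(units): 0, -2, -3, 5, -4, 5, -1; Σd² = 80
ρ = 1 − 6Σd² / [n(n²−1)] = 1 − 6×80 / (7×48) = 1 − 480/336 ≈ -0.4286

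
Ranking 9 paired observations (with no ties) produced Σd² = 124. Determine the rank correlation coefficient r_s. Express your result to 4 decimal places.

ρ = 1 − 6Σd² / [n(n²−1)] = 1 − 6×124 / (9×80)
  = 1 − 744/720 = 1 − 1.03333 ≈ -0.0333

-0.0333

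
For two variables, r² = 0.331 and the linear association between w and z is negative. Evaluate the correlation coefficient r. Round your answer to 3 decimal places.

-0.575

|r| = √0.331 = 0.575
The association is negative, so r = −0.575.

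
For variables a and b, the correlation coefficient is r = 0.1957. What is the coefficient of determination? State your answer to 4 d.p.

r² = (0.1957)² = 0.0383

0.0383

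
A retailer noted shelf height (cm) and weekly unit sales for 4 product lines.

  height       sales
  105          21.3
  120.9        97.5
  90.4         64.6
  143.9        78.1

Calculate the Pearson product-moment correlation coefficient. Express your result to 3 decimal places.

n = 4, Σx = 460.2, Σy = 261.5, Σx² = 54521.18, Σy² = 20232.71, Σxy = 31102.68
nΣxy − ΣxΣy = 124410.72 − 120342.3 = 4068.42
nΣx² − (Σx)² = 218084.72 − 211784.04 = 6300.68; nΣy² − (Σy)² = 80930.84 − 68382.25 = 12548.59
r = 4068.42 / √(6300.68 × 12548.59) = 4068.42 / 8891.8305 ≈ 0.458

0.458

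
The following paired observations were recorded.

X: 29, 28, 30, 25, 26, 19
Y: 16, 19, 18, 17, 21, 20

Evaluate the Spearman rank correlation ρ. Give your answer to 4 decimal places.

Rank X: 5, 4, 6, 2, 3, 1
Rank Y: 1, 4, 3, 2, 6, 5
d = rank(X) − rank(Y): 4, 0, 3, 0, -3, -4; Σd² = 50
ρ = 1 − 6Σd² / [n(n²−1)] = 1 − 6×50 / (6×35) = 1 − 300/210 ≈ -0.4286

-0.4286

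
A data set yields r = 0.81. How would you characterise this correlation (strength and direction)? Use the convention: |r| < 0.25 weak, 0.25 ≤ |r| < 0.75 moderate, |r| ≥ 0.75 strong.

strong positive

r = 0.81 > 0 so the relationship is positive.
|r| = 0.81, which falls in the strong range.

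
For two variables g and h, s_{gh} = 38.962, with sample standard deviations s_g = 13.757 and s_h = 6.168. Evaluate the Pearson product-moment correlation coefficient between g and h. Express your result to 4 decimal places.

0.4592

r = Cov(g,h) / (s_g · s_h) = 38.962 / (13.757 × 6.168)
  = 38.962 / 84.8532 ≈ 0.4592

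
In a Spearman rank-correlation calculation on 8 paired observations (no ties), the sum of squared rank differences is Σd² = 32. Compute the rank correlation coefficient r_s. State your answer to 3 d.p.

0.619

ρ = 1 − 6Σd² / [n(n²−1)] = 1 − 6×32 / (8×63)
  = 1 − 192/504 = 1 − 0.3810 ≈ 0.619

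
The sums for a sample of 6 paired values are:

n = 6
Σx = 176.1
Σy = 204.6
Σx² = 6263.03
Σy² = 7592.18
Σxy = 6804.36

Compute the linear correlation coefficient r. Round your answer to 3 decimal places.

r = (nΣxy − ΣxΣy) / √[(nΣx² − (Σx)²)(nΣy² − (Σy)²)]
Numerator: 6×6804.36 − 176.1×204.6 = 4796.1
Denominator: √[(37578.18 − 31011.21)(45553.08 − 41861.16)] = √[6566.97 × 3691.92] = 4923.8936
r = 4796.1 / 4923.8936 ≈ 0.974

0.974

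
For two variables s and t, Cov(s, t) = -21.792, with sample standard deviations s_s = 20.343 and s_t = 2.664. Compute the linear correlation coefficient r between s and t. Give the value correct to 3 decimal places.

r = Cov(s,t) / (s_s · s_t) = -21.792 / (20.343 × 2.664)
  = -21.792 / 54.1938 ≈ -0.402

-0.402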